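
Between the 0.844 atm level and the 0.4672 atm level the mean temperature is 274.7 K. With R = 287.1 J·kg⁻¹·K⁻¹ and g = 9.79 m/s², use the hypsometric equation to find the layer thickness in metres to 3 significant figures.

Hypsometric equation: Δz = (R T̄/g) ln(P₁/P₂).
R T̄/g = 287.1 × 274.7 / 9.79 = 8055.8 m.
ln(0.844/0.4672) = ln(1.8065) = 0.59139.
Δz = 8055.8 × 0.59139 = 4764.1 m.

Δz ≈ 4760 m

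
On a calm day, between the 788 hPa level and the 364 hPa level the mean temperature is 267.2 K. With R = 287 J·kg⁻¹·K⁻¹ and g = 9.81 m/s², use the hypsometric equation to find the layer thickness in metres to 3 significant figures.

Hypsometric equation: Δz = (R T̄/g) ln(P₁/P₂).
R T̄/g = 287 × 267.2 / 9.81 = 7817.2 m.
ln(788/364) = ln(2.1648) = 0.77233.
Δz = 7817.2 × 0.77233 = 6037.5 m.

Δz ≈ 6040 m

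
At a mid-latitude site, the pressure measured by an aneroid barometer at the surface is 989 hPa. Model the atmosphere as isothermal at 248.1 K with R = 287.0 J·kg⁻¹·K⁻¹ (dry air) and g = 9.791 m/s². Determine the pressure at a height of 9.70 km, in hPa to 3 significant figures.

P ≈ 261 hPa

Scale height: H = RT/g = 287.0 × 248.1 / 9.791 = 7272.5 m.
Barometric formula: P = P₀ exp(−z/H).
z/H = 9700.0/7272.5 = 1.3338; exp(−1.3338) = 0.26347.
P = 989 × 0.26347 = 260.57 hPa.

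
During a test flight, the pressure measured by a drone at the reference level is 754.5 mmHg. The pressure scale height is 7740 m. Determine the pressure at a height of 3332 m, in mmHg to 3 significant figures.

Barometric formula: P = P₀ exp(−z/H).
z/H = 3332.0/7740.0 = 0.43049; exp(−0.43049) = 0.65019.
P = 754.5 × 0.65019 = 490.57 mmHg.

P ≈ 491 mmHg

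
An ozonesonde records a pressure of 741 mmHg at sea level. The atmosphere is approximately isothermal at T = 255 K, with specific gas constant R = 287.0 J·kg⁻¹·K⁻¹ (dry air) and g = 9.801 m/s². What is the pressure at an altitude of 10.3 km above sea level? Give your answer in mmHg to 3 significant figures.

P ≈ 187 mmHg

Scale height: H = RT/g = 287.0 × 255 / 9.801 = 7467.1 m.
Barometric formula: P = P₀ exp(−z/H).
z/H = 10300/7467.1 = 1.3794; exp(−1.3794) = 0.25173.
P = 741 × 0.25173 = 186.53 mmHg.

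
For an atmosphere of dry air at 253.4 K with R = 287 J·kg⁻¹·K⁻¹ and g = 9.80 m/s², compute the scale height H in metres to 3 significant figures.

H ≈ 7420 m

The scale height of an isothermal atmosphere is H = RT/g.
H = 287 × 253.4 / 9.80 = 72726/9.80 = 7421.0 m.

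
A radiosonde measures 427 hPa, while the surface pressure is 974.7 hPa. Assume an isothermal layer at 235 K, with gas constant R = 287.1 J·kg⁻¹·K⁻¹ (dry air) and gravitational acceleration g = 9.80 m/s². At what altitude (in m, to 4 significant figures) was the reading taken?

z ≈ 5682 m

Scale height: H = RT/g = 287.1 × 235 / 9.80 = 6884.5 m.
Invert the barometric formula: z = H ln(P₀/P).
P₀/P = 974.7/427 = 2.2827; ln(2.2827) = 0.82536.
z = 6884.5 × 0.82536 = 5682.2 m.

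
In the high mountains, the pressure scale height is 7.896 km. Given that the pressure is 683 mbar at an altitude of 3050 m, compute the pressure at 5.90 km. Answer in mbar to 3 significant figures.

Between two levels, P₂ = P₁ exp(−Δz/H) with Δz = z₂ − z₁.
Δz = 5900.0 − 3050.0 = 2850.0 m; Δz/H = 2850.0/7896.0 = 0.36094.
P₂ = 683 × exp(−0.36094) = 683 × 0.69702 = 476.06 mbar.

P ≈ 476 mbar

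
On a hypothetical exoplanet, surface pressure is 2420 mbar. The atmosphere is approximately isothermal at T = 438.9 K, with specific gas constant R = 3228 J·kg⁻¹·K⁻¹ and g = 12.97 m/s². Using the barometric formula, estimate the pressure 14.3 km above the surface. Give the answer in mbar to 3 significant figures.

Scale height: H = RT/g = 3228 × 438.9 / 12.97 = 109230 m.
Barometric formula: P = P₀ exp(−z/H).
z/H = 14300/109230 = 0.13092; exp(−0.13092) = 0.87729.
P = 2420 × 0.87729 = 2123.0 mbar.

P ≈ 2120 mbar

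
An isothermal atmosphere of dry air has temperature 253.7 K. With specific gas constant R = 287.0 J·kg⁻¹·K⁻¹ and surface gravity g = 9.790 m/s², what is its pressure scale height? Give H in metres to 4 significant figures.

H ≈ 7437 m

The scale height of an isothermal atmosphere is H = RT/g.
H = 287.0 × 253.7 / 9.790 = 72812/9.790 = 7437.4 m.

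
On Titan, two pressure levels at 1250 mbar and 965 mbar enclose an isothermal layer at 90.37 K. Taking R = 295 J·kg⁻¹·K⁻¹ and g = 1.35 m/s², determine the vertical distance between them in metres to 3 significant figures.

Δz ≈ 5110 m

Hypsometric equation: Δz = (R T̄/g) ln(P₁/P₂).
R T̄/g = 295 × 90.37 / 1.35 = 19748 m.
ln(1250/965) = ln(1.2953) = 0.25874.
Δz = 19748 × 0.25874 = 5109.6 m.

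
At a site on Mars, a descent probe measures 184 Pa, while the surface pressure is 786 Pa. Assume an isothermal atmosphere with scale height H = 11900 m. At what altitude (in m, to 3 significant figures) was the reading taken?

Invert the barometric formula: z = H ln(P₀/P).
P₀/P = 786/184 = 4.2717; ln(4.2717) = 1.4520.
z = 11900 × 1.4520 = 17279 m.

z ≈ 17300 m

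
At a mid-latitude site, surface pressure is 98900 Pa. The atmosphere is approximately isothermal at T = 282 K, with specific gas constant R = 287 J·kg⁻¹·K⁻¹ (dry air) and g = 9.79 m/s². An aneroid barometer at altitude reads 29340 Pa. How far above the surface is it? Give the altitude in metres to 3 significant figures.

Scale height: H = RT/g = 287 × 282 / 9.79 = 8267.0 m.
Invert the barometric formula: z = H ln(P₀/P).
P₀/P = 98900/29340 = 3.3708; ln(3.3708) = 1.2152.
z = 8267.0 × 1.2152 = 10046 m.

z ≈ 10000 m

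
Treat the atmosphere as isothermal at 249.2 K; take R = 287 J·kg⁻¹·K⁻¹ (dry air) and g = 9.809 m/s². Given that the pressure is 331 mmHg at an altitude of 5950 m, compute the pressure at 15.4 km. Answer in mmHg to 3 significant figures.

P ≈ 90.6 mmHg

Scale height: H = RT/g = 287 × 249.2 / 9.809 = 7291.3 m.
Between two levels, P₂ = P₁ exp(−Δz/H) with Δz = z₂ − z₁.
Δz = 15400 − 5950.0 = 9450.0 m; Δz/H = 9450.0/7291.3 = 1.2961.
P₂ = 331 × exp(−1.2961) = 331 × 0.27360 = 90.562 mmHg.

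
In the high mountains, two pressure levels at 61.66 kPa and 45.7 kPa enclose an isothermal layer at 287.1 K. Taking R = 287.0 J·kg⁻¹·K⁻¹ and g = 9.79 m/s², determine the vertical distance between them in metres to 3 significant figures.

Δz ≈ 2520 m

Hypsometric equation: Δz = (R T̄/g) ln(P₁/P₂).
R T̄/g = 287.0 × 287.1 / 9.79 = 8416.5 m.
ln(61.66/45.7) = ln(1.3492) = 0.29951.
Δz = 8416.5 × 0.29951 = 2520.8 m.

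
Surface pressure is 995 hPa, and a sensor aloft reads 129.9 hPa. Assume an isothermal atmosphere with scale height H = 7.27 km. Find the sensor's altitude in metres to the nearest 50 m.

z ≈ 14800 m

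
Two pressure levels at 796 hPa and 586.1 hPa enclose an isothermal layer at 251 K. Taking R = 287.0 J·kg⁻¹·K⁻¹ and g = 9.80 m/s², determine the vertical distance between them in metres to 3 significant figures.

Δz ≈ 2250 m

Hypsometric equation: Δz = (R T̄/g) ln(P₁/P₂).
R T̄/g = 287.0 × 251 / 9.80 = 7350.7 m.
ln(796/586.1) = ln(1.3581) = 0.30609.
Δz = 7350.7 × 0.30609 = 2250.0 m.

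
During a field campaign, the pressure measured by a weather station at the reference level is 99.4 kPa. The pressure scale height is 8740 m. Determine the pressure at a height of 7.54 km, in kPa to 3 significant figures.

Barometric formula: P = P₀ exp(−z/H).
z/H = 7540.0/8740.0 = 0.86270; exp(−0.86270) = 0.42202.
P = 99.4 × 0.42202 = 41.949 kPa.

P ≈ 41.9 kPa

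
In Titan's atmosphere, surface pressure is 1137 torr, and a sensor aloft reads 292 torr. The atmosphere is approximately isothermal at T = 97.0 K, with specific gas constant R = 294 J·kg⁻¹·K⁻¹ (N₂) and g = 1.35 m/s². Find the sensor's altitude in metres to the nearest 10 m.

Scale height: H = RT/g = 294 × 97.0 / 1.35 = 21124 m.
Invert the barometric formula: z = H ln(P₀/P).
P₀/P = 1137/292 = 3.8938; ln(3.8938) = 1.3594.
z = 21124 × 1.3594 = 28716 m.

z ≈ 28720 m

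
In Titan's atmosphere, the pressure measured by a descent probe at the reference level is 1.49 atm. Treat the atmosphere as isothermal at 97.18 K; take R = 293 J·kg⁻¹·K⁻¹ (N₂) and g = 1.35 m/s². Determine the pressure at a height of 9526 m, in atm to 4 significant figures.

Scale height: H = RT/g = 293 × 97.18 / 1.35 = 21092 m.
Barometric formula: P = P₀ exp(−z/H).
z/H = 9526.0/21092 = 0.45164; exp(−0.45164) = 0.63658.
P = 1.49 × 0.63658 = 0.94850 atm.

P ≈ 0.9485 atm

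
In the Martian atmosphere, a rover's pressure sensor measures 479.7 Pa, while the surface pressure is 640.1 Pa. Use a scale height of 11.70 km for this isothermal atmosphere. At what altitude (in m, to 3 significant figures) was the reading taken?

z ≈ 3380 m

Invert the barometric formula: z = H ln(P₀/P).
P₀/P = 640.1/479.7 = 1.3344; ln(1.3344) = 0.28848.
z = 11700 × 0.28848 = 3375.2 m.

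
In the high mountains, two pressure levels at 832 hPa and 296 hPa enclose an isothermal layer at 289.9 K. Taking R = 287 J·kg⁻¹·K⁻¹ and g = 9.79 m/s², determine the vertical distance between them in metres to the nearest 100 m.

Hypsometric equation: Δz = (R T̄/g) ln(P₁/P₂).
R T̄/g = 287 × 289.9 / 9.79 = 8498.6 m.
ln(832/296) = ln(2.8108) = 1.0335.
Δz = 8498.6 × 1.0335 = 8783.3 m.

Δz ≈ 8800 m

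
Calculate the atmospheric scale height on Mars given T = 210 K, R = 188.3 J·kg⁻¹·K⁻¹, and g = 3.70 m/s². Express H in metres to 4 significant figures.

H ≈ 10690 m

The scale height of an isothermal atmosphere is H = RT/g.
H = 188.3 × 210 / 3.70 = 39543/3.70 = 10687 m.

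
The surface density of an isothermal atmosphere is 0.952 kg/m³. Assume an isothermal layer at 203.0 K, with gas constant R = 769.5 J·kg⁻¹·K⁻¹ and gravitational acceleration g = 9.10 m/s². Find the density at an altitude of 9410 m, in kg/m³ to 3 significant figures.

Scale height: H = RT/g = 769.5 × 203.0 / 9.10 = 17166 m.
In an isothermal atmosphere, density decays like pressure: ρ = ρ₀ exp(−z/H).
z/H = 9410.0/17166 = 0.54818; exp(−0.54818) = 0.57800.
ρ = 0.952 × 0.57800 = 0.55026 kg/m³.

ρ ≈ 0.550 kg/m³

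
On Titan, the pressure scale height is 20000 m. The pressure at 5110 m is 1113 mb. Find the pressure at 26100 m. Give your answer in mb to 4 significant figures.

P ≈ 389.7 mb

Between two levels, P₂ = P₁ exp(−Δz/H) with Δz = z₂ − z₁.
Δz = 26100 − 5110.0 = 20990 m; Δz/H = 20990/20000 = 1.0495.
P₂ = 1113 × exp(−1.0495) = 1113 × 0.35011 = 389.67 mb.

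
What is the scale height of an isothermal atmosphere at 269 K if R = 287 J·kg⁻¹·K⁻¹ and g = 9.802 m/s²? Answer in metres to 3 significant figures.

H ≈ 7880 m

The scale height of an isothermal atmosphere is H = RT/g.
H = 287 × 269 / 9.802 = 77203/9.802 = 7876.2 m.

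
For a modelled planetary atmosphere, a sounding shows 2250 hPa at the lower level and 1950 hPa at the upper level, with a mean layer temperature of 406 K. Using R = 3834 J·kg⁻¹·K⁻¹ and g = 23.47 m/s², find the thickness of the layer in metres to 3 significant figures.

Δz ≈ 9490 m

Hypsometric equation: Δz = (R T̄/g) ln(P₁/P₂).
R T̄/g = 3834 × 406 / 23.47 = 66323 m.
ln(2250/1950) = ln(1.1538) = 0.14306.
Δz = 66323 × 0.14306 = 9488.2 m.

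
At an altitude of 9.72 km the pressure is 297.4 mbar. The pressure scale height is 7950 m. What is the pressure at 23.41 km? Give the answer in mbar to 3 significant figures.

Between two levels, P₂ = P₁ exp(−Δz/H) with Δz = z₂ − z₁.
Δz = 23410 − 9720.0 = 13690 m; Δz/H = 13690/7950.0 = 1.7220.
P₂ = 297.4 × exp(−1.7220) = 297.4 × 0.17871 = 53.148 mbar.

P ≈ 53.1 mbar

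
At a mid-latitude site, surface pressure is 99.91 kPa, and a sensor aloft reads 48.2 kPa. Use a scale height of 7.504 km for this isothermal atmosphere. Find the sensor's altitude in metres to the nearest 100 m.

z ≈ 5500 m

Invert the barometric formula: z = H ln(P₀/P).
P₀/P = 99.91/48.2 = 2.0728; ln(2.0728) = 0.72890.
z = 7504.0 × 0.72890 = 5469.7 m.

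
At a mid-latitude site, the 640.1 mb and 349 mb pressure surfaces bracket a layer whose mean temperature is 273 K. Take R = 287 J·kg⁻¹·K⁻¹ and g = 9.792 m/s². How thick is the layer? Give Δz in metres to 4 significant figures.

Hypsometric equation: Δz = (R T̄/g) ln(P₁/P₂).
R T̄/g = 287 × 273 / 9.792 = 8001.5 m.
ln(640.1/349) = ln(1.8341) = 0.60655.
Δz = 8001.5 × 0.60655 = 4853.3 m.

Δz ≈ 4853 m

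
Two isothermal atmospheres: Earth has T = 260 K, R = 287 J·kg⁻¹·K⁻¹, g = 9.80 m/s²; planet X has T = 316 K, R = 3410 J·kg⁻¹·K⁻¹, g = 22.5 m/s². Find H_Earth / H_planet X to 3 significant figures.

H_Earth/H_planet X ≈ 0.159

H = RT/g for each body.
H_Earth = 287 × 260 / 9.80 = 7614.3 m.
H_planet X = 3410 × 316 / 22.5 = 47892 m.
H_Earth/H_planet X = 7614.3/47892 = 0.15899.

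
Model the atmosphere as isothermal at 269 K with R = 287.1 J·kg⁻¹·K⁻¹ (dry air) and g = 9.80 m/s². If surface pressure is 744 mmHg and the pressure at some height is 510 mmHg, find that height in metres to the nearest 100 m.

Scale height: H = RT/g = 287.1 × 269 / 9.80 = 7880.6 m.
Invert the barometric formula: z = H ln(P₀/P).
P₀/P = 744/510 = 1.4588; ln(1.4588) = 0.37761.
z = 7880.6 × 0.37761 = 2975.8 m.

z ≈ 3000 m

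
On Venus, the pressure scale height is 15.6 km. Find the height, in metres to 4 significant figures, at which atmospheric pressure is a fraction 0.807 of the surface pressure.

z ≈ 3345 m

Set P/P₀ = exp(−z/H) = 0.807, so z = −H ln(0.807).
−ln(0.807) = 0.21443; z = 15600 × 0.21443 = 3345.1 m.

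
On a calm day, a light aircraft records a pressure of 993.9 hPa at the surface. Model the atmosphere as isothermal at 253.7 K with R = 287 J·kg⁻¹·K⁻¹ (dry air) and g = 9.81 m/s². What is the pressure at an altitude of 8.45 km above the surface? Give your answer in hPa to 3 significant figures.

Scale height: H = RT/g = 287 × 253.7 / 9.81 = 7422.2 m.
Barometric formula: P = P₀ exp(−z/H).
z/H = 8450.0/7422.2 = 1.1385; exp(−1.1385) = 0.32030.
P = 993.9 × 0.32030 = 318.35 hPa.

P ≈ 318 hPa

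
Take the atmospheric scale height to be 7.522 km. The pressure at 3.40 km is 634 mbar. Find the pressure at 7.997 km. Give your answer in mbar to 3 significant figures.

Between two levels, P₂ = P₁ exp(−Δz/H) with Δz = z₂ − z₁.
Δz = 7997.0 − 3400.0 = 4597.0 m; Δz/H = 4597.0/7522.0 = 0.61114.
P₂ = 634 × exp(−0.61114) = 634 × 0.54273 = 344.09 mbar.

P ≈ 344 mbar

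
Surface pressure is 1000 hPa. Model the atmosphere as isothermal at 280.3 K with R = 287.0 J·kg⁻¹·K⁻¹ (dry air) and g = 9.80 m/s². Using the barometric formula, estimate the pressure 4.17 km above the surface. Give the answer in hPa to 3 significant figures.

P ≈ 602 hPa

Scale height: H = RT/g = 287.0 × 280.3 / 9.80 = 8208.8 m.
Barometric formula: P = P₀ exp(−z/H).
z/H = 4170.0/8208.8 = 0.50799; exp(−0.50799) = 0.60170.
P = 1000 × 0.60170 = 601.70 hPa.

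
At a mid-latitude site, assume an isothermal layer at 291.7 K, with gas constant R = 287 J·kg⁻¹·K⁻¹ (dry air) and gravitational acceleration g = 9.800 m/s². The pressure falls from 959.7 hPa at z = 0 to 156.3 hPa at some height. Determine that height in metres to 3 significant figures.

z ≈ 15500 m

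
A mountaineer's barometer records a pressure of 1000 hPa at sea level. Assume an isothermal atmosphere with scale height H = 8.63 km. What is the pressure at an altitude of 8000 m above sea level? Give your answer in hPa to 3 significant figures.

P ≈ 396 hPa

Barometric formula: P = P₀ exp(−z/H).
z/H = 8000.0/8630.0 = 0.92700; exp(−0.92700) = 0.39574.
P = 1000 × 0.39574 = 395.74 hPa.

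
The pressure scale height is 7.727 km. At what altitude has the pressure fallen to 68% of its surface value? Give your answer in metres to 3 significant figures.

z ≈ 2980 m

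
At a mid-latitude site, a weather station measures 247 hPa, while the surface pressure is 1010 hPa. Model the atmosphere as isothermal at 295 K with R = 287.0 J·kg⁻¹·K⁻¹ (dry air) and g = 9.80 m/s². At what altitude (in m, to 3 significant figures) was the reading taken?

Scale height: H = RT/g = 287.0 × 295 / 9.80 = 8639.3 m.
Invert the barometric formula: z = H ln(P₀/P).
P₀/P = 1010/247 = 4.0891; ln(4.0891) = 1.4083.
z = 8639.3 × 1.4083 = 12167 m.

z ≈ 12200 m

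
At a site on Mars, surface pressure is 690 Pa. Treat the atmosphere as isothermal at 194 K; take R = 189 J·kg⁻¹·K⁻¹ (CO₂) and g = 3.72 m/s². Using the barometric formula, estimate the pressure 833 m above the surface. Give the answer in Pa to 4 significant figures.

P ≈ 634.1 Pa

Scale height: H = RT/g = 189 × 194 / 3.72 = 9856.5 m.
Barometric formula: P = P₀ exp(−z/H).
z/H = 833.00/9856.5 = 0.084513; exp(−0.084513) = 0.91896.
P = 690 × 0.91896 = 634.08 Pa.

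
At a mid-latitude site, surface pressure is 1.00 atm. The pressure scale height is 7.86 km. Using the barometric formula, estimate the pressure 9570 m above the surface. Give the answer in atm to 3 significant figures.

P ≈ 0.296 atm

Barometric formula: P = P₀ exp(−z/H).
z/H = 9570.0/7860.0 = 1.2176; exp(−1.2176) = 0.29594.
P = 1.00 × 0.29594 = 0.29594 atm.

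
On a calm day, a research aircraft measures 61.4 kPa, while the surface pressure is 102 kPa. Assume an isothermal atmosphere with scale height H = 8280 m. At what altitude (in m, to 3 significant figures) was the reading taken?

z ≈ 4200 m

Invert the barometric formula: z = H ln(P₀/P).
P₀/P = 102/61.4 = 1.6612; ln(1.6612) = 0.50754.
z = 8280.0 × 0.50754 = 4202.4 m.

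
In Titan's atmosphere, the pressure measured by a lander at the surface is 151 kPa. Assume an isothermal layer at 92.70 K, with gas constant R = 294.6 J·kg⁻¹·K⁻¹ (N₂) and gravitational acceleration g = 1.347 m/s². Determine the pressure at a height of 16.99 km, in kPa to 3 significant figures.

Scale height: H = RT/g = 294.6 × 92.70 / 1.347 = 20274 m.
Barometric formula: P = P₀ exp(−z/H).
z/H = 16990/20274 = 0.83802; exp(−0.83802) = 0.43257.
P = 151 × 0.43257 = 65.318 kPa.

P ≈ 65.3 kPa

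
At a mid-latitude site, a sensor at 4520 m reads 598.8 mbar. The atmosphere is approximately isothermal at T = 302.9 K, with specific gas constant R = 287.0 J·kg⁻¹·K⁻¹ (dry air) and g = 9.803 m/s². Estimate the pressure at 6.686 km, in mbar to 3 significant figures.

P ≈ 469 mbar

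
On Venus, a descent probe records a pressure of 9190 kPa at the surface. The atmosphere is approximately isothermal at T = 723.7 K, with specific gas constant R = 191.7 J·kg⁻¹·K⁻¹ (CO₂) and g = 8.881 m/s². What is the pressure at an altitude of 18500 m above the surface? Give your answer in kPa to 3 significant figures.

Scale height: H = RT/g = 191.7 × 723.7 / 8.881 = 15621 m.
Barometric formula: P = P₀ exp(−z/H).
z/H = 18500/15621 = 1.1843; exp(−1.1843) = 0.30596.
P = 9190 × 0.30596 = 2811.8 kPa.

P ≈ 2810 kPa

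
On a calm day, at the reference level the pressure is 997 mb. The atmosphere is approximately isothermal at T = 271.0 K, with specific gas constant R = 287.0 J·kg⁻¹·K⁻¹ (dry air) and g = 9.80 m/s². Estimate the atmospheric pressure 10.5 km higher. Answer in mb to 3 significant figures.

P ≈ 266 mb

Scale height: H = RT/g = 287.0 × 271.0 / 9.80 = 7936.4 m.
Barometric formula: P = P₀ exp(−z/H).
z/H = 10500/7936.4 = 1.3230; exp(−1.3230) = 0.26634.
P = 997 × 0.26634 = 265.54 mb.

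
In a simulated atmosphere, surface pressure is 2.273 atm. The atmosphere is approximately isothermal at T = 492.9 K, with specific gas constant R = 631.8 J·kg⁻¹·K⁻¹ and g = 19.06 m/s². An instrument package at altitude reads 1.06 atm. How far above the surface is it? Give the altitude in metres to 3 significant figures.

z ≈ 12500 m

Scale height: H = RT/g = 631.8 × 492.9 / 19.06 = 16339 m.
Invert the barometric formula: z = H ln(P₀/P).
P₀/P = 2.273/1.06 = 2.1443; ln(2.1443) = 0.76281.
z = 16339 × 0.76281 = 12464 m.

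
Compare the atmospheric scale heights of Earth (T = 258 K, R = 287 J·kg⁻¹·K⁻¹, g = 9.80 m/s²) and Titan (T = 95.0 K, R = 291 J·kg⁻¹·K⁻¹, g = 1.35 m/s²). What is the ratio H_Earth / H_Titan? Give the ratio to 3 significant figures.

H_Earth/H_Titan ≈ 0.369

H = RT/g for each body.
H_Earth = 287 × 258 / 9.80 = 7555.7 m.
H_Titan = 291 × 95.0 / 1.35 = 20478 m.
H_Earth/H_Titan = 7555.7/20478 = 0.36897.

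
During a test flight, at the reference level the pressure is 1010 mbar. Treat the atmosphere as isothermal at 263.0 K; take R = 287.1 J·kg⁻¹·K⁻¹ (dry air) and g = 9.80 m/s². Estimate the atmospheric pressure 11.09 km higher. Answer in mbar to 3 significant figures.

P ≈ 239 mbar

Scale height: H = RT/g = 287.1 × 263.0 / 9.80 = 7704.8 m.
Barometric formula: P = P₀ exp(−z/H).
z/H = 11090/7704.8 = 1.4394; exp(−1.4394) = 0.23707.
P = 1010 × 0.23707 = 239.44 mbar.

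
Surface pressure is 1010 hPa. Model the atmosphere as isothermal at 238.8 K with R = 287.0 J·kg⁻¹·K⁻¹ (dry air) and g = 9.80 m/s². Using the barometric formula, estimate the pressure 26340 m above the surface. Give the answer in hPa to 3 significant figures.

Scale height: H = RT/g = 287.0 × 238.8 / 9.80 = 6993.4 m.
Barometric formula: P = P₀ exp(−z/H).
z/H = 26340/6993.4 = 3.7664; exp(−3.7664) = 0.023135.
P = 1010 × 0.023135 = 23.366 hPa.

P ≈ 23.4 hPa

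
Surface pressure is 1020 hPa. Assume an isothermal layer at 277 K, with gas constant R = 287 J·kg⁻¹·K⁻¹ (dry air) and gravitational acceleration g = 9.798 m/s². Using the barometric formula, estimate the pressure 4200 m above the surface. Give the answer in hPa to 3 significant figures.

P ≈ 608 hPa

Scale height: H = RT/g = 287 × 277 / 9.798 = 8113.8 m.
Barometric formula: P = P₀ exp(−z/H).
z/H = 4200.0/8113.8 = 0.51764; exp(−0.51764) = 0.59593.
P = 1020 × 0.59593 = 607.85 hPa.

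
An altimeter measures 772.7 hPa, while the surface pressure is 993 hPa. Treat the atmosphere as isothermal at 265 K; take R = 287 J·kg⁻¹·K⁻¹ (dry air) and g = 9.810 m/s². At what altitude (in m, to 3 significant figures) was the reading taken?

z ≈ 1940 m

Scale height: H = RT/g = 287 × 265 / 9.810 = 7752.8 m.
Invert the barometric formula: z = H ln(P₀/P).
P₀/P = 993/772.7 = 1.2851; ln(1.2851) = 0.25084.
z = 7752.8 × 0.25084 = 1944.7 m.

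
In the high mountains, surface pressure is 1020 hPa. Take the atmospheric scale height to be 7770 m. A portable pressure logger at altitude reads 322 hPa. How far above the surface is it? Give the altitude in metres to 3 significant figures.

z ≈ 8960 m

Invert the barometric formula: z = H ln(P₀/P).
P₀/P = 1020/322 = 3.1677; ln(3.1677) = 1.1530.
z = 7770.0 × 1.1530 = 8958.8 m.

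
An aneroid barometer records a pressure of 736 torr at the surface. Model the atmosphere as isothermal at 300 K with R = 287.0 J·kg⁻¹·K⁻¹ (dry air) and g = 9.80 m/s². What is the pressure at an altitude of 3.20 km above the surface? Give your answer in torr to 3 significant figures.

P ≈ 511 torr

Scale height: H = RT/g = 287.0 × 300 / 9.80 = 8785.7 m.
Barometric formula: P = P₀ exp(−z/H).
z/H = 3200.0/8785.7 = 0.36423; exp(−0.36423) = 0.69473.
P = 736 × 0.69473 = 511.32 torr.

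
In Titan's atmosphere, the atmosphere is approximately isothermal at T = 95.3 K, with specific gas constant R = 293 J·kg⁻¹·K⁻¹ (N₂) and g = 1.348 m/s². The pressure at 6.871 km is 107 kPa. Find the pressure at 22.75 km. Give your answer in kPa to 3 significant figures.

P ≈ 49.7 kPa

Scale height: H = RT/g = 293 × 95.3 / 1.348 = 20714 m.
Between two levels, P₂ = P₁ exp(−Δz/H) with Δz = z₂ − z₁.
Δz = 22750 − 6871.0 = 15879 m; Δz/H = 15879/20714 = 0.76658.
P₂ = 107 × exp(−0.76658) = 107 × 0.46460 = 49.712 kPa.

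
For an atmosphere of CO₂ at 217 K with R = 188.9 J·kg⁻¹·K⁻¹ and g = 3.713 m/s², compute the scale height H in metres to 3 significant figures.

H ≈ 11000 m

The scale height of an isothermal atmosphere is H = RT/g.
H = 188.9 × 217 / 3.713 = 40991/3.713 = 11040 m.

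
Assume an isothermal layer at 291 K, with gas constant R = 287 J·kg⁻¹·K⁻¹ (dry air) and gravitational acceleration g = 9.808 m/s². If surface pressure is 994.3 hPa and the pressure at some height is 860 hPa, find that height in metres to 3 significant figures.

z ≈ 1240 m

Scale height: H = RT/g = 287 × 291 / 9.808 = 8515.2 m.
Invert the barometric formula: z = H ln(P₀/P).
P₀/P = 994.3/860 = 1.1562; ln(1.1562) = 0.14514.
z = 8515.2 × 0.14514 = 1235.9 m.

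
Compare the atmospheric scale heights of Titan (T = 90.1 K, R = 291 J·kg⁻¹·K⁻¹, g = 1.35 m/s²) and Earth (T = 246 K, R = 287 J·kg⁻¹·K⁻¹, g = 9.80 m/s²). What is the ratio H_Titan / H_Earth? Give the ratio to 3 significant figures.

H = RT/g for each body.
H_Titan = 291 × 90.1 / 1.35 = 19422 m.
H_Earth = 287 × 246 / 9.80 = 7204.3 m.
H_Titan/H_Earth = 19422/7204.3 = 2.6959.

H_Titan/H_Earth ≈ 2.70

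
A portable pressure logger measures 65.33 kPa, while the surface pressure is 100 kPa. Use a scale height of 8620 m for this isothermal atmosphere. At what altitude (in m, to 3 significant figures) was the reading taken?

z ≈ 3670 m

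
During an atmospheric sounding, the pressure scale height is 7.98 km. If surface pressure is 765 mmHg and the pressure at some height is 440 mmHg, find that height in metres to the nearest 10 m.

Invert the barometric formula: z = H ln(P₀/P).
P₀/P = 765/440 = 1.7386; ln(1.7386) = 0.55308.
z = 7980.0 × 0.55308 = 4413.6 m.

z ≈ 4410 m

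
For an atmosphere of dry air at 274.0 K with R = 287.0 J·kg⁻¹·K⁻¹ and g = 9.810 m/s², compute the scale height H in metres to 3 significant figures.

H ≈ 8020 m

The scale height of an isothermal atmosphere is H = RT/g.
H = 287.0 × 274.0 / 9.810 = 78638/9.810 = 8016.1 m.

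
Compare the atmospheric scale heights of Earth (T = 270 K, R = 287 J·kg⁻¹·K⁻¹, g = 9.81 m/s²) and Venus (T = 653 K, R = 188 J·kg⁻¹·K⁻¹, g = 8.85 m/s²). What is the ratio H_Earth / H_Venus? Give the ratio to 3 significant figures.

H = RT/g for each body.
H_Earth = 287 × 270 / 9.81 = 7899.1 m.
H_Venus = 188 × 653 / 8.85 = 13872 m.
H_Earth/H_Venus = 7899.1/13872 = 0.56943.

H_Earth/H_Venus ≈ 0.569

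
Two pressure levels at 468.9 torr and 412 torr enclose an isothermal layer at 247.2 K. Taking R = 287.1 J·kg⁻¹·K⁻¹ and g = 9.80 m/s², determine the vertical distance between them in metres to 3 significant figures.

Δz ≈ 937 m

Hypsometric equation: Δz = (R T̄/g) ln(P₁/P₂).
R T̄/g = 287.1 × 247.2 / 9.80 = 7242.0 m.
ln(468.9/412) = ln(1.1381) = 0.12936.
Δz = 7242.0 × 0.12936 = 936.83 m.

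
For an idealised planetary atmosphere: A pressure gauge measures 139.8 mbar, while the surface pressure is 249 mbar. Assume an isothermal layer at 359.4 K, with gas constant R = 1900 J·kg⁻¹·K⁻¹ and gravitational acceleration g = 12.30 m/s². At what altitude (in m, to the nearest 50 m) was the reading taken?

Scale height: H = RT/g = 1900 × 359.4 / 12.30 = 55517 m.
Invert the barometric formula: z = H ln(P₀/P).
P₀/P = 249/139.8 = 1.7811; ln(1.7811) = 0.57723.
z = 55517 × 0.57723 = 32046 m.

z ≈ 32050 m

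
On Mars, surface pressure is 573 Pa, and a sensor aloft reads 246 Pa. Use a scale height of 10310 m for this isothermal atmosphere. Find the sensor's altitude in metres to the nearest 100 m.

z ≈ 8700 m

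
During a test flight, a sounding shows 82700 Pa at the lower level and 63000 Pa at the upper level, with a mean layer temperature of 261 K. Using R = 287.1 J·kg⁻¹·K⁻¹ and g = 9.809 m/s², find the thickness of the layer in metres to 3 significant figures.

Δz ≈ 2080 m

Hypsometric equation: Δz = (R T̄/g) ln(P₁/P₂).
R T̄/g = 287.1 × 261 / 9.809 = 7639.2 m.
ln(82700/63000) = ln(1.3127) = 0.27209.
Δz = 7639.2 × 0.27209 = 2078.5 m.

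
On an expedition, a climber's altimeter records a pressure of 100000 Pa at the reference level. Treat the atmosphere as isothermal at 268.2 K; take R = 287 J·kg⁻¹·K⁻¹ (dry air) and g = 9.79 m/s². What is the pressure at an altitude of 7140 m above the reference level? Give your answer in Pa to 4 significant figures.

P ≈ 40330 Pa

Scale height: H = RT/g = 287 × 268.2 / 9.79 = 7862.5 m.
Barometric formula: P = P₀ exp(−z/H).
z/H = 7140.0/7862.5 = 0.90811; exp(−0.90811) = 0.40329.
P = 100000 × 0.40329 = 40329 Pa.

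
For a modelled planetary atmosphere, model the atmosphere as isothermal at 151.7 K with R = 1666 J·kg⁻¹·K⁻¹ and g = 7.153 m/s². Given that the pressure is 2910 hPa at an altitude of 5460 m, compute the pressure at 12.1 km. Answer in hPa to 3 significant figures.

Scale height: H = RT/g = 1666 × 151.7 / 7.153 = 35332 m.
Between two levels, P₂ = P₁ exp(−Δz/H) with Δz = z₂ − z₁.
Δz = 12100 − 5460.0 = 6640.0 m; Δz/H = 6640.0/35332 = 0.18793.
P₂ = 2910 × exp(−0.18793) = 2910 × 0.82867 = 2411.4 hPa.

P ≈ 2410 hPa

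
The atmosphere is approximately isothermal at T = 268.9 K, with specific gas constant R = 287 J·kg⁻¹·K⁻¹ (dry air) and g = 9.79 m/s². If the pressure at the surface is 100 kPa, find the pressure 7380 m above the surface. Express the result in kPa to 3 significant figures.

P ≈ 39.2 kPa

Scale height: H = RT/g = 287 × 268.9 / 9.79 = 7883.0 m.
Barometric formula: P = P₀ exp(−z/H).
z/H = 7380.0/7883.0 = 0.93619; exp(−0.93619) = 0.39212.
P = 100 × 0.39212 = 39.212 kPa.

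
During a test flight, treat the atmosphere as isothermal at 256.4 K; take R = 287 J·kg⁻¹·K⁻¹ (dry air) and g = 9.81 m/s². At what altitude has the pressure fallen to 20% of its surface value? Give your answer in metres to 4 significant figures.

Scale height: H = RT/g = 287 × 256.4 / 9.81 = 7501.2 m.
Set P/P₀ = exp(−z/H) = 0.2, so z = −H ln(0.2).
−ln(0.2) = 1.6094; z = 7501.2 × 1.6094 = 12072 m.

z ≈ 12070 m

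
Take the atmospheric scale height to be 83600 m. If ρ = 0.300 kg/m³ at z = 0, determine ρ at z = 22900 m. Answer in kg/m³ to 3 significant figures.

In an isothermal atmosphere, density decays like pressure: ρ = ρ₀ exp(−z/H).
z/H = 22900/83600 = 0.27392; exp(−0.27392) = 0.76039.
ρ = 0.300 × 0.76039 = 0.22812 kg/m³.

ρ ≈ 0.228 kg/m³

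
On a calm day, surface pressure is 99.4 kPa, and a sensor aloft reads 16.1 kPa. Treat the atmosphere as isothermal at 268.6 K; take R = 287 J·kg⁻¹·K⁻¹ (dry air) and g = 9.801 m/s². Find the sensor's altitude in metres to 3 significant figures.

Scale height: H = RT/g = 287 × 268.6 / 9.801 = 7865.3 m.
Invert the barometric formula: z = H ln(P₀/P).
P₀/P = 99.4/16.1 = 6.1739; ln(6.1739) = 1.8203.
z = 7865.3 × 1.8203 = 14317 m.

z ≈ 14300 m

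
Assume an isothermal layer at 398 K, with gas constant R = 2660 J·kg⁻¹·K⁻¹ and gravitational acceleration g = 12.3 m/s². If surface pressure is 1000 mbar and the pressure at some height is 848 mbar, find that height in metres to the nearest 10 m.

z ≈ 14190 m

Scale height: H = RT/g = 2660 × 398 / 12.3 = 86072 m.
Invert the barometric formula: z = H ln(P₀/P).
P₀/P = 1000/848 = 1.1792; ln(1.1792) = 0.16484.
z = 86072 × 0.16484 = 14188 m.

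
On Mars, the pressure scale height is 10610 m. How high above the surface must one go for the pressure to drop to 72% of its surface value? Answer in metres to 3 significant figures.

z ≈ 3490 m

Set P/P₀ = exp(−z/H) = 0.72, so z = −H ln(0.72).
−ln(0.72) = 0.32850; z = 10610 × 0.32850 = 3485.4 m.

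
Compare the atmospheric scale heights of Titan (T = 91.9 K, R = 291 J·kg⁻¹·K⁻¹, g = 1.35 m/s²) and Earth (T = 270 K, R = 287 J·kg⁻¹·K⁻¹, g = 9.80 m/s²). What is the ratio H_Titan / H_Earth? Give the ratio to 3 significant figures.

H = RT/g for each body.
H_Titan = 291 × 91.9 / 1.35 = 19810 m.
H_Earth = 287 × 270 / 9.80 = 7907.1 m.
H_Titan/H_Earth = 19810/7907.1 = 2.5053.

H_Titan/H_Earth ≈ 2.51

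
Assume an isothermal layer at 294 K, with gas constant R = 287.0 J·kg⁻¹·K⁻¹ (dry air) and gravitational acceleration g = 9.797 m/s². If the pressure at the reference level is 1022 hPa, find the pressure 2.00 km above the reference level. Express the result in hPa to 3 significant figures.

Scale height: H = RT/g = 287.0 × 294 / 9.797 = 8612.6 m.
Barometric formula: P = P₀ exp(−z/H).
z/H = 2000.0/8612.6 = 0.23222; exp(−0.23222) = 0.79277.
P = 1022 × 0.79277 = 810.21 hPa.

P ≈ 810 hPa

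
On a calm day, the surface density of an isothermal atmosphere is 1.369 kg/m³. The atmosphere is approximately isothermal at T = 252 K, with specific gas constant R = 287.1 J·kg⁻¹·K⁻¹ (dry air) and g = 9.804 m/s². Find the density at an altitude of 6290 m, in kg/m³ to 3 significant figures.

ρ ≈ 0.584 kg/m³

Scale height: H = RT/g = 287.1 × 252 / 9.804 = 7379.6 m.
In an isothermal atmosphere, density decays like pressure: ρ = ρ₀ exp(−z/H).
z/H = 6290.0/7379.6 = 0.85235; exp(−0.85235) = 0.42641.
ρ = 1.369 × 0.42641 = 0.58376 kg/m³.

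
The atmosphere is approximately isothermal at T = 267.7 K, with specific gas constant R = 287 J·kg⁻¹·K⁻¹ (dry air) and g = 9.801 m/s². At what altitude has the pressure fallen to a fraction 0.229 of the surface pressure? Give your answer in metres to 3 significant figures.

Scale height: H = RT/g = 287 × 267.7 / 9.801 = 7839.0 m.
Set P/P₀ = exp(−z/H) = 0.229, so z = −H ln(0.229).
−ln(0.229) = 1.4740; z = 7839.0 × 1.4740 = 11555 m.

z ≈ 11600 m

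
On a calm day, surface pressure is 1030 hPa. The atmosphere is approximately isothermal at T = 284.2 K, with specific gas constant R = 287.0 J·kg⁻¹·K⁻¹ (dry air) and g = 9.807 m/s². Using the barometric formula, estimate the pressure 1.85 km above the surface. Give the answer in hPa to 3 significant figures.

P ≈ 825 hPa

Scale height: H = RT/g = 287.0 × 284.2 / 9.807 = 8317.1 m.
Barometric formula: P = P₀ exp(−z/H).
z/H = 1850.0/8317.1 = 0.22243; exp(−0.22243) = 0.80057.
P = 1030 × 0.80057 = 824.59 hPa.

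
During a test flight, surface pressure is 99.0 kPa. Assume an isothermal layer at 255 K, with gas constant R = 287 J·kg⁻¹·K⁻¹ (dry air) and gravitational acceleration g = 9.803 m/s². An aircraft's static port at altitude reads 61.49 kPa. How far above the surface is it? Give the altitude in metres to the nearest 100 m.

z ≈ 3600 m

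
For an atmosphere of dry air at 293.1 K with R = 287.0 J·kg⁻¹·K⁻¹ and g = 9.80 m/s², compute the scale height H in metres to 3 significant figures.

H ≈ 8580 m

The scale height of an isothermal atmosphere is H = RT/g.
H = 287.0 × 293.1 / 9.80 = 84120/9.80 = 8583.7 m.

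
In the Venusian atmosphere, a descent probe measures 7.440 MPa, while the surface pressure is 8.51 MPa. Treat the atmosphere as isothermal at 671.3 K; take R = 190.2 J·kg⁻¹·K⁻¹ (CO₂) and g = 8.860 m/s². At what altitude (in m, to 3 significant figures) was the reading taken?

z ≈ 1940 m

Scale height: H = RT/g = 190.2 × 671.3 / 8.860 = 14411 m.
Invert the barometric formula: z = H ln(P₀/P).
P₀/P = 8.51/7.440 = 1.1438; ln(1.1438) = 0.13436.
z = 14411 × 0.13436 = 1936.3 m.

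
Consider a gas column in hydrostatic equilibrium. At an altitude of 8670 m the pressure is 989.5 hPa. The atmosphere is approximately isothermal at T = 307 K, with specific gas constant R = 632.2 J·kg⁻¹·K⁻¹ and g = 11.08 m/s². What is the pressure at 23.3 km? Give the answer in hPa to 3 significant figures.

P ≈ 429 hPa

Scale height: H = RT/g = 632.2 × 307 / 11.08 = 17517 m.
Between two levels, P₂ = P₁ exp(−Δz/H) with Δz = z₂ − z₁.
Δz = 23300 − 8670.0 = 14630 m; Δz/H = 14630/17517 = 0.83519.
P₂ = 989.5 × exp(−0.83519) = 989.5 × 0.43379 = 429.24 hPa.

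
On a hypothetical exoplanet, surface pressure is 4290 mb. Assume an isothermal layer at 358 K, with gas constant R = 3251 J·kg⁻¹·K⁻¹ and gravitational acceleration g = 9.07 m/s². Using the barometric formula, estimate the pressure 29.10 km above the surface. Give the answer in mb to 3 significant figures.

P ≈ 3420 mb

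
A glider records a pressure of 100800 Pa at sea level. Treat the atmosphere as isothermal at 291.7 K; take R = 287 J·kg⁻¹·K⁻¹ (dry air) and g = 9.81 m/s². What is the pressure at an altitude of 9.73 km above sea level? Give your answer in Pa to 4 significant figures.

Scale height: H = RT/g = 287 × 291.7 / 9.81 = 8533.9 m.
Barometric formula: P = P₀ exp(−z/H).
z/H = 9730.0/8533.9 = 1.1402; exp(−1.1402) = 0.31976.
P = 100800 × 0.31976 = 32232 Pa.

P ≈ 32230 Pa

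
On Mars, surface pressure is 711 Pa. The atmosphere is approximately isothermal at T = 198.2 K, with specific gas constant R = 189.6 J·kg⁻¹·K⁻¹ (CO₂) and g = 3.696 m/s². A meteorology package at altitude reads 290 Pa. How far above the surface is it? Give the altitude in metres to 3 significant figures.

Scale height: H = RT/g = 189.6 × 198.2 / 3.696 = 10167 m.
Invert the barometric formula: z = H ln(P₀/P).
P₀/P = 711/290 = 2.4517; ln(2.4517) = 0.89678.
z = 10167 × 0.89678 = 9117.6 m.

z ≈ 9120 m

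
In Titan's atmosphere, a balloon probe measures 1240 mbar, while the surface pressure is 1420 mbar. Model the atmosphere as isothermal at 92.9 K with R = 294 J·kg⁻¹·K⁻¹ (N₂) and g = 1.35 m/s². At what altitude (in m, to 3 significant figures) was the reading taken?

z ≈ 2740 m

Scale height: H = RT/g = 294 × 92.9 / 1.35 = 20232 m.
Invert the barometric formula: z = H ln(P₀/P).
P₀/P = 1420/1240 = 1.1452; ln(1.1452) = 0.13558.
z = 20232 × 0.13558 = 2743.1 m.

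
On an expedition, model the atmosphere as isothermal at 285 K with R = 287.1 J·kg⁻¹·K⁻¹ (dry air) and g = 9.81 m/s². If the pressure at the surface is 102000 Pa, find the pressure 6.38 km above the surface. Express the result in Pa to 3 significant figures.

Scale height: H = RT/g = 287.1 × 285 / 9.81 = 8340.8 m.
Barometric formula: P = P₀ exp(−z/H).
z/H = 6380.0/8340.8 = 0.76491; exp(−0.76491) = 0.46538.
P = 102000 × 0.46538 = 47469 Pa.

P ≈ 47500 Pa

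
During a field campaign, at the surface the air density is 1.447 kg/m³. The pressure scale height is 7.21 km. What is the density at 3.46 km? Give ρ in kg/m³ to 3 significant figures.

ρ ≈ 0.895 kg/m³

In an isothermal atmosphere, density decays like pressure: ρ = ρ₀ exp(−z/H).
z/H = 3460.0/7210.0 = 0.47989; exp(−0.47989) = 0.61885.
ρ = 1.447 × 0.61885 = 0.89548 kg/m³.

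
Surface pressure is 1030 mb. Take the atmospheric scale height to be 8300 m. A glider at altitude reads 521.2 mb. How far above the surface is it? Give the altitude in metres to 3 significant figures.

Invert the barometric formula: z = H ln(P₀/P).
P₀/P = 1030/521.2 = 1.9762; ln(1.9762) = 0.68118.
z = 8300.0 × 0.68118 = 5653.8 m.

z ≈ 5650 m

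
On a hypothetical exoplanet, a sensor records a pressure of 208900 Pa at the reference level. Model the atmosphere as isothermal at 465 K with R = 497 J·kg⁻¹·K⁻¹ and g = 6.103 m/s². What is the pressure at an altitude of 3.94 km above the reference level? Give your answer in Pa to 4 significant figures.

P ≈ 188300 Pa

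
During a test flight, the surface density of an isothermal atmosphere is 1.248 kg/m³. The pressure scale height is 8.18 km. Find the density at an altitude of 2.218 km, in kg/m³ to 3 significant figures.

In an isothermal atmosphere, density decays like pressure: ρ = ρ₀ exp(−z/H).
z/H = 2218.0/8180.0 = 0.27115; exp(−0.27115) = 0.76250.
ρ = 1.248 × 0.76250 = 0.95160 kg/m³.

ρ ≈ 0.952 kg/m³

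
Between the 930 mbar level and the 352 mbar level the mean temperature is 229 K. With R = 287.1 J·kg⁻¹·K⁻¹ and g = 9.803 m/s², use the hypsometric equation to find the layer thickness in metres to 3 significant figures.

Hypsometric equation: Δz = (R T̄/g) ln(P₁/P₂).
R T̄/g = 287.1 × 229 / 9.803 = 6706.7 m.
ln(930/352) = ln(2.6420) = 0.97154.
Δz = 6706.7 × 0.97154 = 6515.8 m.

Δz ≈ 6520 m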